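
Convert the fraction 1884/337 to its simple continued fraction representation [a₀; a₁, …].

Apply division with remainder until the remainder is 0:
1884 ÷ 337 → quotient 5, remainder 199
337 ÷ 199 → quotient 1, remainder 138
199 ÷ 138 → quotient 1, remainder 61
138 ÷ 61 → quotient 2, remainder 16
61 ÷ 16 → quotient 3, remainder 13
16 ÷ 13 → quotient 1, remainder 3
13 ÷ 3 → quotient 4, remainder 1
3 ÷ 1 → quotient 3, remainder 0

[5; 1, 1, 2, 3, 1, 4, 3]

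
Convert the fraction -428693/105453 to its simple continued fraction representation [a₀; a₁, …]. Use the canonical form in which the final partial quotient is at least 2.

[-5; 1, 14, 3, 13, 2, 2, 33]

-428693 = -5·105453 + 98572, so a_0 = -5
105453 = 1·98572 + 6881, so a_1 = 1
98572 = 14·6881 + 2238, so a_2 = 14
6881 = 3·2238 + 167, so a_3 = 3
2238 = 13·167 + 67, so a_4 = 13
167 = 2·67 + 33, so a_5 = 2
67 = 2·33 + 1, so a_6 = 2
33 = 33·1 + 0, so a_7 = 33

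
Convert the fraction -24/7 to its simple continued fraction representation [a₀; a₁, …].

[-4; 1, 1, 3]

⌊-24/7⌋ = -4, remainder 4
⌊7/4⌋ = 1, remainder 3
⌊4/3⌋ = 1, remainder 1
⌊3/1⌋ = 3, remainder 0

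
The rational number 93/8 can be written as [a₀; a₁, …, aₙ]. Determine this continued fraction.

Apply division with remainder until the remainder is 0:
93 = 11·8 + 5, so a_0 = 11
8 = 1·5 + 3, so a_1 = 1
5 = 1·3 + 2, so a_2 = 1
3 = 1·2 + 1, so a_3 = 1
2 = 2·1 + 0, so a_4 = 2

[11; 1, 1, 1, 2]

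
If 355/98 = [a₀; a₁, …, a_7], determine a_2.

Apply division with remainder until the remainder is 0:
⌊355/98⌋ = 3, remainder 61
⌊98/61⌋ = 1, remainder 37
⌊61/37⌋ = 1, remainder 24

1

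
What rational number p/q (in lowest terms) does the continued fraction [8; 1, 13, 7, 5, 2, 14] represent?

144181/16147

Use the convergent recurrence hₖ = aₖ·hₖ₋₁ + hₖ₋₂ (and likewise for the denominators kₖ):
a_0 = 8: 8/1
a_1 = 1: 9/1
a_2 = 13: 125/14
a_3 = 7: 884/99
a_4 = 5: 4545/509
a_5 = 2: 9974/1117
a_6 = 14: 144181/16147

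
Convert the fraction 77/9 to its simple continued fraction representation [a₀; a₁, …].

77 ÷ 9 → quotient 8, remainder 5
9 ÷ 5 → quotient 1, remainder 4
5 ÷ 4 → quotient 1, remainder 1
4 ÷ 1 → quotient 4, remainder 0

[8; 1, 1, 4]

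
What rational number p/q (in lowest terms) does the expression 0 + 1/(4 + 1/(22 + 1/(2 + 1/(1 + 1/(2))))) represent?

Use the convergent recurrence hₖ = aₖ·hₖ₋₁ + hₖ₋₂ (and likewise for the denominators kₖ):
a_0 = 0: 0/1
a_1 = 4: 1/4
a_2 = 22: 22/89
a_3 = 2: 45/182
a_4 = 1: 67/271
a_5 = 2: 179/724

179/724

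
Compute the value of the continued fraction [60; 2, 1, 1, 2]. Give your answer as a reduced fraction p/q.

a_0 = 60: 60/1
a_1 = 2: 121/2
a_2 = 1: 181/3
a_3 = 1: 302/5
a_4 = 2: 785/13

785/13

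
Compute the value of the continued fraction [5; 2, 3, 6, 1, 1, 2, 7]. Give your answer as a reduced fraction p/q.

Start with 7.
2 + 1/(7/1) = 2 + 1/7 = 15/7
1 + 1/(15/7) = 1 + 7/15 = 22/15
1 + 1/(22/15) = 1 + 15/22 = 37/22
6 + 1/(37/22) = 6 + 22/37 = 244/37
3 + 1/(244/37) = 3 + 37/244 = 769/244
2 + 1/(769/244) = 2 + 244/769 = 1782/769
5 + 1/(1782/769) = 5 + 769/1782 = 9679/1782

9679/1782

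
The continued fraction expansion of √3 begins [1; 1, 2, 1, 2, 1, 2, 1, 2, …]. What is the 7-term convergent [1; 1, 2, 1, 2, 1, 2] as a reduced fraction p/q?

Start with 2.
1 + 1/(2/1) = 1 + 1/2 = 3/2
2 + 1/(3/2) = 2 + 2/3 = 8/3
1 + 1/(8/3) = 1 + 3/8 = 11/8
2 + 1/(11/8) = 2 + 8/11 = 30/11
1 + 1/(30/11) = 1 + 11/30 = 41/30
1 + 1/(41/30) = 1 + 30/41 = 71/41

71/41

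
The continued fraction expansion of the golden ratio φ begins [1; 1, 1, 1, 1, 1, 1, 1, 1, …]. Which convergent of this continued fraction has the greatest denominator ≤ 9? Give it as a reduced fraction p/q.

a_0 = 1: 1/1  (≤ bound)
a_1 = 1: 2/1  (≤ bound)
a_2 = 1: 3/2  (≤ bound)
a_3 = 1: 5/3  (≤ bound)
a_4 = 1: 8/5  (≤ bound)
a_5 = 1: 13/8  (≤ bound)
a_6 = 1: 21/13  (> 9, stop)

13/8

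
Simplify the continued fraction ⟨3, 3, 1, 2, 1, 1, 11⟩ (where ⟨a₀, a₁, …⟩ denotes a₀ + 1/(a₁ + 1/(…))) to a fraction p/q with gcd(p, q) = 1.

Build up convergents one term at a time:
a_0 = 3: 3/1
a_1 = 3: 10/3
a_2 = 1: 13/4
a_3 = 2: 36/11
a_4 = 1: 49/15
a_5 = 1: 85/26
a_6 = 11: 984/301

984/301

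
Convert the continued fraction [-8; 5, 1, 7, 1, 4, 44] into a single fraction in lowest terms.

Start with 44.
4 + 1/(44/1) = 4 + 1/44 = 177/44
1 + 1/(177/44) = 1 + 44/177 = 221/177
7 + 1/(221/177) = 7 + 177/221 = 1724/221
1 + 1/(1724/221) = 1 + 221/1724 = 1945/1724
5 + 1/(1945/1724) = 5 + 1724/1945 = 11449/1945
-8 + 1/(11449/1945) = -8 + 1945/11449 = -89647/11449

-89647/11449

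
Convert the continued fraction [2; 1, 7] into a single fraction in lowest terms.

23/8

Start with 7.
1 + 1/(7/1) = 1 + 1/7 = 8/7
2 + 1/(8/7) = 2 + 7/8 = 23/8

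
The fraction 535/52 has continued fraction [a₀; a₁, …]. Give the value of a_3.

7

⌊535/52⌋ = 10, remainder 15
⌊52/15⌋ = 3, remainder 7
⌊15/7⌋ = 2, remainder 1
⌊7/1⌋ = 7, remainder 0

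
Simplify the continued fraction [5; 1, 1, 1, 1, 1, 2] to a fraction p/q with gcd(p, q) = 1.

Collapse the nested fraction from the inside out:
Start with 2.
1 + 1/(2/1) = 1 + 1/2 = 3/2
1 + 1/(3/2) = 1 + 2/3 = 5/3
1 + 1/(5/3) = 1 + 3/5 = 8/5
1 + 1/(8/5) = 1 + 5/8 = 13/8
1 + 1/(13/8) = 1 + 8/13 = 21/13
5 + 1/(21/13) = 5 + 13/21 = 118/21

118/21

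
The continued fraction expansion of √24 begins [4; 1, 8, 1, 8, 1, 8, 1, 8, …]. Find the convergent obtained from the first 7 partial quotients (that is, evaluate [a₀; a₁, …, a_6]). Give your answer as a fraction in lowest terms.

Build up convergents one term at a time:
a_0 = 4: 4/1
a_1 = 1: 5/1
a_2 = 8: 44/9
a_3 = 1: 49/10
a_4 = 8: 436/89
a_5 = 1: 485/99
a_6 = 8: 4316/881

4316/881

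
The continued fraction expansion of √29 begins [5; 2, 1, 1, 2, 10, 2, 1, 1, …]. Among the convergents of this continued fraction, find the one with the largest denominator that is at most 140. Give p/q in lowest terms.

List convergents until the denominator exceeds the bound:
a_0 = 5: 5/1  (≤ bound)
a_1 = 2: 11/2  (≤ bound)
a_2 = 1: 16/3  (≤ bound)
a_3 = 1: 27/5  (≤ bound)
a_4 = 2: 70/13  (≤ bound)
a_5 = 10: 727/135  (≤ bound)
a_6 = 2: 1524/283  (> 140, stop)

727/135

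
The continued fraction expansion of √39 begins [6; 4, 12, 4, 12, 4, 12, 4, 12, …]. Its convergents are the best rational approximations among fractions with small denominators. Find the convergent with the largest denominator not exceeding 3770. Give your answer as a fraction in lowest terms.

a_0 = 6: 6/1  (≤ bound)
a_1 = 4: 25/4  (≤ bound)
a_2 = 12: 306/49  (≤ bound)
a_3 = 4: 1249/200  (≤ bound)
a_4 = 12: 15294/2449  (≤ bound)
a_5 = 4: 62425/9996  (> 3770, stop)

15294/2449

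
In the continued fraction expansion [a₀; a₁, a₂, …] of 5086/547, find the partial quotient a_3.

Run the Euclidean algorithm, recording each quotient:
5086 = 9·547 + 163, so a_0 = 9
547 = 3·163 + 58, so a_1 = 3
163 = 2·58 + 47, so a_2 = 2
58 = 1·47 + 11, so a_3 = 1

1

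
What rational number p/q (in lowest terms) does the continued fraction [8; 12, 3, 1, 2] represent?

1091/135

a_0 = 8: 8/1
a_1 = 12: 97/12
a_2 = 3: 299/37
a_3 = 1: 396/49
a_4 = 2: 1091/135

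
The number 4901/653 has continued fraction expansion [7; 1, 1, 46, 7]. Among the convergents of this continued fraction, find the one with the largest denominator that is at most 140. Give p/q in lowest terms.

698/93

a_0 = 7: 7/1  (≤ bound)
a_1 = 1: 8/1  (≤ bound)
a_2 = 1: 15/2  (≤ bound)
a_3 = 46: 698/93  (≤ bound)
a_4 = 7: 4901/653  (> 140, stop)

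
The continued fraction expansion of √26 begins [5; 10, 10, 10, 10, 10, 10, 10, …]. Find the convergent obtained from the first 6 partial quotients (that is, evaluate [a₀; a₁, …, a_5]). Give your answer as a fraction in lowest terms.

530451/104030

a_0 = 5: 5/1
a_1 = 10: 51/10
a_2 = 10: 515/101
a_3 = 10: 5201/1020
a_4 = 10: 52525/10301
a_5 = 10: 530451/104030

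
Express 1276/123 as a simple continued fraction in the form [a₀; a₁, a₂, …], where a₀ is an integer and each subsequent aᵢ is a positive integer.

Apply division with remainder until the remainder is 0:
⌊1276/123⌋ = 10, remainder 46
⌊123/46⌋ = 2, remainder 31
⌊46/31⌋ = 1, remainder 15
⌊31/15⌋ = 2, remainder 1
⌊15/1⌋ = 15, remainder 0

[10; 2, 1, 2, 15]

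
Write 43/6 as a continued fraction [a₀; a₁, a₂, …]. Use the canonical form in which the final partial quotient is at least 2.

43 = 7·6 + 1, so a_0 = 7
6 = 6·1 + 0, so a_1 = 6

[7; 6]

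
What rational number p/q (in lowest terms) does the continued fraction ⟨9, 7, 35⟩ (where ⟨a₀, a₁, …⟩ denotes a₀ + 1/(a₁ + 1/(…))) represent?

Build up convergents one term at a time:
a_0 = 9: 9/1
a_1 = 7: 64/7
a_2 = 35: 2249/246

2249/246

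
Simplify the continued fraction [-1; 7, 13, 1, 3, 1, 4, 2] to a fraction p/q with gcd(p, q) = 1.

-4439/5170

Use the convergent recurrence hₖ = aₖ·hₖ₋₁ + hₖ₋₂ (and likewise for the denominators kₖ):
a_0 = -1: -1/1
a_1 = 7: -6/7
a_2 = 13: -79/92
a_3 = 1: -85/99
a_4 = 3: -334/389
a_5 = 1: -419/488
a_6 = 4: -2010/2341
a_7 = 2: -4439/5170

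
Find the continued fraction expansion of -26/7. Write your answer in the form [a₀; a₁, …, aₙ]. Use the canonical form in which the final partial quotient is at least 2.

[-4; 3, 2]

-26 ÷ 7 → quotient -4, remainder 2
7 ÷ 2 → quotient 3, remainder 1
2 ÷ 1 → quotient 2, remainder 0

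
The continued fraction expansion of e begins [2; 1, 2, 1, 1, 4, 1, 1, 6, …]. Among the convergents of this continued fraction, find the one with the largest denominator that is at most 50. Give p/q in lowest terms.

List convergents until the denominator exceeds the bound:
a_0 = 2: 2/1  (≤ bound)
a_1 = 1: 3/1  (≤ bound)
a_2 = 2: 8/3  (≤ bound)
a_3 = 1: 11/4  (≤ bound)
a_4 = 1: 19/7  (≤ bound)
a_5 = 4: 87/32  (≤ bound)
a_6 = 1: 106/39  (≤ bound)
a_7 = 1: 193/71  (> 50, stop)

106/39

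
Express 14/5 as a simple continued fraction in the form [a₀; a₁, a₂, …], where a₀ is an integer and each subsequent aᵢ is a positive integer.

⌊14/5⌋ = 2, remainder 4
⌊5/4⌋ = 1, remainder 1
⌊4/1⌋ = 4, remainder 0

[2; 1, 4]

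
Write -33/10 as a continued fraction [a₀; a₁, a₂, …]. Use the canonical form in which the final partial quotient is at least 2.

[-4; 1, 2, 3]

Run the Euclidean algorithm, recording each quotient:
-33 = -4·10 + 7, so a_0 = -4
10 = 1·7 + 3, so a_1 = 1
7 = 2·3 + 1, so a_2 = 2
3 = 3·1 + 0, so a_3 = 3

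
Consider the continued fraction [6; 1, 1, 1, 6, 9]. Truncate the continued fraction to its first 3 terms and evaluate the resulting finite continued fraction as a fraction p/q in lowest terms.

a_0 = 6: 6/1
a_1 = 1: 7/1
a_2 = 1: 13/2

13/2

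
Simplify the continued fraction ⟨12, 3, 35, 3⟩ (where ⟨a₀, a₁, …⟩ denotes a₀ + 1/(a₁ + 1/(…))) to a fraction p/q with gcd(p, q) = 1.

Compute successive convergents:
a_0 = 12: 12/1
a_1 = 3: 37/3
a_2 = 35: 1307/106
a_3 = 3: 3958/321

3958/321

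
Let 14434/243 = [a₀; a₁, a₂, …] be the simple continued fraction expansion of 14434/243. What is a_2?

1

14434 ÷ 243 → quotient 59, remainder 97
243 ÷ 97 → quotient 2, remainder 49
97 ÷ 49 → quotient 1, remainder 48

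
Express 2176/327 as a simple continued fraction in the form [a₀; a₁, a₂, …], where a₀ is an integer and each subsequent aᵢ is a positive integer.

[6; 1, 1, 1, 8, 2, 2, 2]

⌊2176/327⌋ = 6, remainder 214
⌊327/214⌋ = 1, remainder 113
⌊214/113⌋ = 1, remainder 101
⌊113/101⌋ = 1, remainder 12
⌊101/12⌋ = 8, remainder 5
⌊12/5⌋ = 2, remainder 2
⌊5/2⌋ = 2, remainder 1
⌊2/1⌋ = 2, remainder 0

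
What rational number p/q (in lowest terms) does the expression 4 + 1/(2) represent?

Compute successive convergents:
a_0 = 4: 4/1
a_1 = 2: 9/2

9/2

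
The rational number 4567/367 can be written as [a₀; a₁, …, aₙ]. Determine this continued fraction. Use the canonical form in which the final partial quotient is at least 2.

4567 = 12·367 + 163, so a_0 = 12
367 = 2·163 + 41, so a_1 = 2
163 = 3·41 + 40, so a_2 = 3
41 = 1·40 + 1, so a_3 = 1
40 = 40·1 + 0, so a_4 = 40

[12; 2, 3, 1, 40]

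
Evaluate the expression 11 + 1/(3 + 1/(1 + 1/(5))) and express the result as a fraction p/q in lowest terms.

259/23

Start with 5.
1 + 1/(5/1) = 1 + 1/5 = 6/5
3 + 1/(6/5) = 3 + 5/6 = 23/6
11 + 1/(23/6) = 11 + 6/23 = 259/23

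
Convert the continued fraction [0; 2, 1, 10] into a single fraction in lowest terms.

Compute successive convergents:
a_0 = 0: 0/1
a_1 = 2: 1/2
a_2 = 1: 1/3
a_3 = 10: 11/32

11/32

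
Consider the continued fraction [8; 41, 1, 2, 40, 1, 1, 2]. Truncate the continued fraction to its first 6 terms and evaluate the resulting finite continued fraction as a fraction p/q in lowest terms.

41460/5167

Starting at the tail and folding back:
Start with 1.
40 + 1/(1/1) = 40 + 1/1 = 41/1
2 + 1/(41/1) = 2 + 1/41 = 83/41
1 + 1/(83/41) = 1 + 41/83 = 124/83
41 + 1/(124/83) = 41 + 83/124 = 5167/124
8 + 1/(5167/124) = 8 + 124/5167 = 41460/5167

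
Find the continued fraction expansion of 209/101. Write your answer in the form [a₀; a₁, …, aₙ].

[2; 14, 2, 3]

Run the Euclidean algorithm, recording each quotient:
⌊209/101⌋ = 2, remainder 7
⌊101/7⌋ = 14, remainder 3
⌊7/3⌋ = 2, remainder 1
⌊3/1⌋ = 3, remainder 0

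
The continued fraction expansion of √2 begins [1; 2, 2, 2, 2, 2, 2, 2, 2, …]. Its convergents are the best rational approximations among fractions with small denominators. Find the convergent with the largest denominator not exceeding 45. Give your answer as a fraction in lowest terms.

41/29

a_0 = 1: 1/1  (≤ bound)
a_1 = 2: 3/2  (≤ bound)
a_2 = 2: 7/5  (≤ bound)
a_3 = 2: 17/12  (≤ bound)
a_4 = 2: 41/29  (≤ bound)
a_5 = 2: 99/70  (> 45, stop)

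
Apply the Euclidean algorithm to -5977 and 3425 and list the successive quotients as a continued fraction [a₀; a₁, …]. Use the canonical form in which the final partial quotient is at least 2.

[-2; 3, 1, 12, 33, 2]

Apply division with remainder until the remainder is 0:
-5977 ÷ 3425 → quotient -2, remainder 873
3425 ÷ 873 → quotient 3, remainder 806
873 ÷ 806 → quotient 1, remainder 67
806 ÷ 67 → quotient 12, remainder 2
67 ÷ 2 → quotient 33, remainder 1
2 ÷ 1 → quotient 2, remainder 0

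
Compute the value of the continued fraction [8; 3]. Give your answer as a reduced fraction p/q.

Start with 3.
8 + 1/(3/1) = 8 + 1/3 = 25/3

25/3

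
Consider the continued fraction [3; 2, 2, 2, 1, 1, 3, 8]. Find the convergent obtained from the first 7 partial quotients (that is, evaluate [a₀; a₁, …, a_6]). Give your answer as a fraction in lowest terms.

Start with 3.
1 + 1/(3/1) = 1 + 1/3 = 4/3
1 + 1/(4/3) = 1 + 3/4 = 7/4
2 + 1/(7/4) = 2 + 4/7 = 18/7
2 + 1/(18/7) = 2 + 7/18 = 43/18
2 + 1/(43/18) = 2 + 18/43 = 104/43
3 + 1/(104/43) = 3 + 43/104 = 355/104

355/104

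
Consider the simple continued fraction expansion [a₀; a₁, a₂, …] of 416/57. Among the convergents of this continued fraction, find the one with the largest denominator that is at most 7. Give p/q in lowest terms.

51/7

a_0 = 7: 7/1  (≤ bound)
a_1 = 3: 22/3  (≤ bound)
a_2 = 2: 51/7  (≤ bound)
a_3 = 1: 73/10  (> 7, stop)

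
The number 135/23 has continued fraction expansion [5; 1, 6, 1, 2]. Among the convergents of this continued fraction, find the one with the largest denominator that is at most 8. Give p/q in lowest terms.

47/8

List convergents until the denominator exceeds the bound:
a_0 = 5: 5/1  (≤ bound)
a_1 = 1: 6/1  (≤ bound)
a_2 = 6: 41/7  (≤ bound)
a_3 = 1: 47/8  (≤ bound)
a_4 = 2: 135/23  (> 8, stop)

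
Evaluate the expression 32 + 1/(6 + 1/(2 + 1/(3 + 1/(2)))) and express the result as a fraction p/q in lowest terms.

a_0 = 32: 32/1
a_1 = 6: 193/6
a_2 = 2: 418/13
a_3 = 3: 1447/45
a_4 = 2: 3312/103

3312/103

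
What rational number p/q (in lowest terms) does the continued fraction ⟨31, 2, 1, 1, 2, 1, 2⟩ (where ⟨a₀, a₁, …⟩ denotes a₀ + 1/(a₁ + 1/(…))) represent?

1538/49

Start with 2.
1 + 1/(2/1) = 1 + 1/2 = 3/2
2 + 1/(3/2) = 2 + 2/3 = 8/3
1 + 1/(8/3) = 1 + 3/8 = 11/8
1 + 1/(11/8) = 1 + 8/11 = 19/11
2 + 1/(19/11) = 2 + 11/19 = 49/19
31 + 1/(49/19) = 31 + 19/49 = 1538/49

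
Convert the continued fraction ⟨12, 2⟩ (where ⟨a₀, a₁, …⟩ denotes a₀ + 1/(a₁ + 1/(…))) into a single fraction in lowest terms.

Start with 2.
12 + 1/(2/1) = 12 + 1/2 = 25/2

25/2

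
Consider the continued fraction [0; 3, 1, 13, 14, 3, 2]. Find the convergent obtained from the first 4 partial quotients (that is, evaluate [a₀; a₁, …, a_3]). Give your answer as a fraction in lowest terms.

14/55

Start with 13.
1 + 1/(13/1) = 1 + 1/13 = 14/13
3 + 1/(14/13) = 3 + 13/14 = 55/14
0 + 1/(55/14) = 0 + 14/55 = 14/55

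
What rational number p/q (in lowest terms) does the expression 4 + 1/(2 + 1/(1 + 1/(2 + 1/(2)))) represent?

83/19

Collapse the nested fraction from the inside out:
Start with 2.
2 + 1/(2/1) = 2 + 1/2 = 5/2
1 + 1/(5/2) = 1 + 2/5 = 7/5
2 + 1/(7/5) = 2 + 5/7 = 19/7
4 + 1/(19/7) = 4 + 7/19 = 83/19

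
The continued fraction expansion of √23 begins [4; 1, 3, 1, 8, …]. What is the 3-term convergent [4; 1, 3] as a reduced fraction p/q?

19/4

Use the convergent recurrence hₖ = aₖ·hₖ₋₁ + hₖ₋₂ (and likewise for the denominators kₖ):
a_0 = 4: 4/1
a_1 = 1: 5/1
a_2 = 3: 19/4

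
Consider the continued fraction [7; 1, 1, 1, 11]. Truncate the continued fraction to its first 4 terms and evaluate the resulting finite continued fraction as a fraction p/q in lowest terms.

Start with 1.
1 + 1/(1/1) = 1 + 1/1 = 2/1
1 + 1/(2/1) = 1 + 1/2 = 3/2
7 + 1/(3/2) = 7 + 2/3 = 23/3

23/3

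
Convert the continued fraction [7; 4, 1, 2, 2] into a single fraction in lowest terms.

238/33

Build up convergents one term at a time:
a_0 = 7: 7/1
a_1 = 4: 29/4
a_2 = 1: 36/5
a_3 = 2: 101/14
a_4 = 2: 238/33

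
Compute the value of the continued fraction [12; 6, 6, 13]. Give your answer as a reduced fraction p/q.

Use the convergent recurrence hₖ = aₖ·hₖ₋₁ + hₖ₋₂ (and likewise for the denominators kₖ):
a_0 = 12: 12/1
a_1 = 6: 73/6
a_2 = 6: 450/37
a_3 = 13: 5923/487

5923/487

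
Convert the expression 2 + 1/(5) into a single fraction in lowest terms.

11/5

a_0 = 2: 2/1
a_1 = 5: 11/5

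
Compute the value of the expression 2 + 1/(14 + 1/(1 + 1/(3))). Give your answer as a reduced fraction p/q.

a_0 = 2: 2/1
a_1 = 14: 29/14
a_2 = 1: 31/15
a_3 = 3: 122/59

122/59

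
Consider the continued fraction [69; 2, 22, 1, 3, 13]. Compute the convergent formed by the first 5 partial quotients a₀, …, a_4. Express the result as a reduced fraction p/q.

a_0 = 69: 69/1
a_1 = 2: 139/2
a_2 = 22: 3127/45
a_3 = 1: 3266/47
a_4 = 3: 12925/186

12925/186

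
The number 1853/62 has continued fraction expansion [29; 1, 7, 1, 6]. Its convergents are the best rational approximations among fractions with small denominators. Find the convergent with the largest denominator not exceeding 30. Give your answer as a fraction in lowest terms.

269/9

List convergents until the denominator exceeds the bound:
a_0 = 29: 29/1  (≤ bound)
a_1 = 1: 30/1  (≤ bound)
a_2 = 7: 239/8  (≤ bound)
a_3 = 1: 269/9  (≤ bound)
a_4 = 6: 1853/62  (> 30, stop)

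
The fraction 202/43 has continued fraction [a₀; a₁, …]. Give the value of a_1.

202 = 4·43 + 30, so a_0 = 4
43 = 1·30 + 13, so a_1 = 1

1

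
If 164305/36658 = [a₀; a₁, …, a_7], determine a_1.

Apply division with remainder until the remainder is 0:
164305 ÷ 36658 → quotient 4, remainder 17673
36658 ÷ 17673 → quotient 2, remainder 1312

2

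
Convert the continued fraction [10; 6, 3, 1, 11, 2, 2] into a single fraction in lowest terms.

15443/1520

Start with 2.
2 + 1/(2/1) = 2 + 1/2 = 5/2
11 + 1/(5/2) = 11 + 2/5 = 57/5
1 + 1/(57/5) = 1 + 5/57 = 62/57
3 + 1/(62/57) = 3 + 57/62 = 243/62
6 + 1/(243/62) = 6 + 62/243 = 1520/243
10 + 1/(1520/243) = 10 + 243/1520 = 15443/1520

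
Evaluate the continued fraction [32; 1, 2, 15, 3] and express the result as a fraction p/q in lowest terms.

Start with 3.
15 + 1/(3/1) = 15 + 1/3 = 46/3
2 + 1/(46/3) = 2 + 3/46 = 95/46
1 + 1/(95/46) = 1 + 46/95 = 141/95
32 + 1/(141/95) = 32 + 95/141 = 4607/141

4607/141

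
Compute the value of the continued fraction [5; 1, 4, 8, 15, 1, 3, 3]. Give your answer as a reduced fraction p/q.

a_0 = 5: 5/1
a_1 = 1: 6/1
a_2 = 4: 29/5
a_3 = 8: 238/41
a_4 = 15: 3599/620
a_5 = 1: 3837/661
a_6 = 3: 15110/2603
a_7 = 3: 49167/8470

49167/8470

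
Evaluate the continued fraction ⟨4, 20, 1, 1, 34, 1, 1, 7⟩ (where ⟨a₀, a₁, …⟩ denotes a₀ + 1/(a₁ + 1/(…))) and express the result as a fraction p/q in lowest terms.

87263/21553

Start with 7.
1 + 1/(7/1) = 1 + 1/7 = 8/7
1 + 1/(8/7) = 1 + 7/8 = 15/8
34 + 1/(15/8) = 34 + 8/15 = 518/15
1 + 1/(518/15) = 1 + 15/518 = 533/518
1 + 1/(533/518) = 1 + 518/533 = 1051/533
20 + 1/(1051/533) = 20 + 533/1051 = 21553/1051
4 + 1/(21553/1051) = 4 + 1051/21553 = 87263/21553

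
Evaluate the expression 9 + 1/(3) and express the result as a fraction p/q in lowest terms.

28/3

a_0 = 9: 9/1
a_1 = 3: 28/3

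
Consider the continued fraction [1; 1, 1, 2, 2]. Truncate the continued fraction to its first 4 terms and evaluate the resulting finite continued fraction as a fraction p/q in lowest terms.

Build up convergents one term at a time:
a_0 = 1: 1/1
a_1 = 1: 2/1
a_2 = 1: 3/2
a_3 = 2: 8/5

8/5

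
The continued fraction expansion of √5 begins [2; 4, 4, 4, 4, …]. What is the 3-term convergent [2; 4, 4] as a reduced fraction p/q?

Start with 4.
4 + 1/(4/1) = 4 + 1/4 = 17/4
2 + 1/(17/4) = 2 + 4/17 = 38/17

38/17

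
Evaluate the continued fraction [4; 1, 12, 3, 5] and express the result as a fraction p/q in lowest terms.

1049/213

a_0 = 4: 4/1
a_1 = 1: 5/1
a_2 = 12: 64/13
a_3 = 3: 197/40
a_4 = 5: 1049/213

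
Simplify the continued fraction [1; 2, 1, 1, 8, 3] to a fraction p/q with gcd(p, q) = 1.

Start with 3.
8 + 1/(3/1) = 8 + 1/3 = 25/3
1 + 1/(25/3) = 1 + 3/25 = 28/25
1 + 1/(28/25) = 1 + 25/28 = 53/28
2 + 1/(53/28) = 2 + 28/53 = 134/53
1 + 1/(134/53) = 1 + 53/134 = 187/134

187/134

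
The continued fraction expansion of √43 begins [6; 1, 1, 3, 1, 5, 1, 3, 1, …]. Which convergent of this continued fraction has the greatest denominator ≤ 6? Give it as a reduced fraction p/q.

List convergents until the denominator exceeds the bound:
a_0 = 6: 6/1  (≤ bound)
a_1 = 1: 7/1  (≤ bound)
a_2 = 1: 13/2  (≤ bound)
a_3 = 3: 46/7  (> 6, stop)

13/2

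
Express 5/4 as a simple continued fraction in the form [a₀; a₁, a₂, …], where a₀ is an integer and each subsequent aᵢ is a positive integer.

Repeatedly divide and take the remainder:
5 = 1·4 + 1, so a_0 = 1
4 = 4·1 + 0, so a_1 = 4

[1; 4]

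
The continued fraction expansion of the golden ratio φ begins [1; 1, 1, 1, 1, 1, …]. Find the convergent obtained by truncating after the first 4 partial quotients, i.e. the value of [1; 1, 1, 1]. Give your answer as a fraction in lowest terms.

Start with 1.
1 + 1/(1/1) = 1 + 1/1 = 2/1
1 + 1/(2/1) = 1 + 1/2 = 3/2
1 + 1/(3/2) = 1 + 2/3 = 5/3

5/3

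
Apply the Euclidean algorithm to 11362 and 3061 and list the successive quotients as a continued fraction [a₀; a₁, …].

[3; 1, 2, 2, 7, 1, 51]

Run the Euclidean algorithm, recording each quotient:
11362 ÷ 3061 → quotient 3, remainder 2179
3061 ÷ 2179 → quotient 1, remainder 882
2179 ÷ 882 → quotient 2, remainder 415
882 ÷ 415 → quotient 2, remainder 52
415 ÷ 52 → quotient 7, remainder 51
52 ÷ 51 → quotient 1, remainder 1
51 ÷ 1 → quotient 51, remainder 0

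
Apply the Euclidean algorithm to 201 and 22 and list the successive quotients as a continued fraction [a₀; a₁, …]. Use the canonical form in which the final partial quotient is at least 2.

[9; 7, 3]

Run the Euclidean algorithm, recording each quotient:
201 = 9·22 + 3, so a_0 = 9
22 = 7·3 + 1, so a_1 = 7
3 = 3·1 + 0, so a_2 = 3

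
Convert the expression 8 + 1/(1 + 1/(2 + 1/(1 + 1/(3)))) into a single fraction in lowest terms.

131/15

Start with 3.
1 + 1/(3/1) = 1 + 1/3 = 4/3
2 + 1/(4/3) = 2 + 3/4 = 11/4
1 + 1/(11/4) = 1 + 4/11 = 15/11
8 + 1/(15/11) = 8 + 11/15 = 131/15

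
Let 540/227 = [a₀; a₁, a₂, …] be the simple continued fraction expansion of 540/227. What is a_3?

1

540 = 2·227 + 86, so a_0 = 2
227 = 2·86 + 55, so a_1 = 2
86 = 1·55 + 31, so a_2 = 1
55 = 1·31 + 24, so a_3 = 1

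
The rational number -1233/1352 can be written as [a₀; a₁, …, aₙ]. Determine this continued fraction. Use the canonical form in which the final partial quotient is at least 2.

-1233 = -1·1352 + 119, so a_0 = -1
1352 = 11·119 + 43, so a_1 = 11
119 = 2·43 + 33, so a_2 = 2
43 = 1·33 + 10, so a_3 = 1
33 = 3·10 + 3, so a_4 = 3
10 = 3·3 + 1, so a_5 = 3
3 = 3·1 + 0, so a_6 = 3

[-1; 11, 2, 1, 3, 3, 3]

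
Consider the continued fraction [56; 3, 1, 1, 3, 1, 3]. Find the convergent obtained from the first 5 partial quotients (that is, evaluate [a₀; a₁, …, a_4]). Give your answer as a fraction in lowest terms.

Start with 3.
1 + 1/(3/1) = 1 + 1/3 = 4/3
1 + 1/(4/3) = 1 + 3/4 = 7/4
3 + 1/(7/4) = 3 + 4/7 = 25/7
56 + 1/(25/7) = 56 + 7/25 = 1407/25

1407/25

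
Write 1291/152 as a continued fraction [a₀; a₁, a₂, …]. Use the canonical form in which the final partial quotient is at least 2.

Apply division with remainder until the remainder is 0:
1291 = 8·152 + 75, so a_0 = 8
152 = 2·75 + 2, so a_1 = 2
75 = 37·2 + 1, so a_2 = 37
2 = 2·1 + 0, so a_3 = 2

[8; 2, 37, 2]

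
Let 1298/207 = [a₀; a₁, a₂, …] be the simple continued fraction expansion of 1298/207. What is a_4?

3

1298 = 6·207 + 56, so a_0 = 6
207 = 3·56 + 39, so a_1 = 3
56 = 1·39 + 17, so a_2 = 1
39 = 2·17 + 5, so a_3 = 2
17 = 3·5 + 2, so a_4 = 3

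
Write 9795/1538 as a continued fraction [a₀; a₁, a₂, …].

⌊9795/1538⌋ = 6, remainder 567
⌊1538/567⌋ = 2, remainder 404
⌊567/404⌋ = 1, remainder 163
⌊404/163⌋ = 2, remainder 78
⌊163/78⌋ = 2, remainder 7
⌊78/7⌋ = 11, remainder 1
⌊7/1⌋ = 7, remainder 0

[6; 2, 1, 2, 2, 11, 7]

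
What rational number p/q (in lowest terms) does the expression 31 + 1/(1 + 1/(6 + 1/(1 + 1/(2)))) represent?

a_0 = 31: 31/1
a_1 = 1: 32/1
a_2 = 6: 223/7
a_3 = 1: 255/8
a_4 = 2: 733/23

733/23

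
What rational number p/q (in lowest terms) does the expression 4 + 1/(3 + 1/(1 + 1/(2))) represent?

47/11

Starting at the tail and folding back:
Start with 2.
1 + 1/(2/1) = 1 + 1/2 = 3/2
3 + 1/(3/2) = 3 + 2/3 = 11/3
4 + 1/(11/3) = 4 + 3/11 = 47/11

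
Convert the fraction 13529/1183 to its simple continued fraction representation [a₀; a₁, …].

13529 = 11·1183 + 516, so a_0 = 11
1183 = 2·516 + 151, so a_1 = 2
516 = 3·151 + 63, so a_2 = 3
151 = 2·63 + 25, so a_3 = 2
63 = 2·25 + 13, so a_4 = 2
25 = 1·13 + 12, so a_5 = 1
13 = 1·12 + 1, so a_6 = 1
12 = 12·1 + 0, so a_7 = 12

[11; 2, 3, 2, 2, 1, 1, 12]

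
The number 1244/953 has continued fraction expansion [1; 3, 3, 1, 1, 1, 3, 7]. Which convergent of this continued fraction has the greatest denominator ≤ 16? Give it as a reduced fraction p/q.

a_0 = 1: 1/1  (≤ bound)
a_1 = 3: 4/3  (≤ bound)
a_2 = 3: 13/10  (≤ bound)
a_3 = 1: 17/13  (≤ bound)
a_4 = 1: 30/23  (> 16, stop)

17/13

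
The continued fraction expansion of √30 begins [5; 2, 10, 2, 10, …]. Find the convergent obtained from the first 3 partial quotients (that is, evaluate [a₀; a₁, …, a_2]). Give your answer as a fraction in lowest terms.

115/21

Start with 10.
2 + 1/(10/1) = 2 + 1/10 = 21/10
5 + 1/(21/10) = 5 + 10/21 = 115/21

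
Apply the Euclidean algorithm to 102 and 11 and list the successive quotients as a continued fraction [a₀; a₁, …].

⌊102/11⌋ = 9, remainder 3
⌊11/3⌋ = 3, remainder 2
⌊3/2⌋ = 1, remainder 1
⌊2/1⌋ = 2, remainder 0

[9; 3, 1, 2]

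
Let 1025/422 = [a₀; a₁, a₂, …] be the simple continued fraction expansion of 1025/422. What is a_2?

3

Run the Euclidean algorithm, recording each quotient:
1025 ÷ 422 → quotient 2, remainder 181
422 ÷ 181 → quotient 2, remainder 60
181 ÷ 60 → quotient 3, remainder 1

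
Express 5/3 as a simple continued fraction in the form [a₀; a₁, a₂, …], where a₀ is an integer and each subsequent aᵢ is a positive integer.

[1; 1, 2]

5 = 1·3 + 2, so a_0 = 1
3 = 1·2 + 1, so a_1 = 1
2 = 2·1 + 0, so a_2 = 2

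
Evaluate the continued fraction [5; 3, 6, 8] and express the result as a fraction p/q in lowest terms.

a_0 = 5: 5/1
a_1 = 3: 16/3
a_2 = 6: 101/19
a_3 = 8: 824/155

824/155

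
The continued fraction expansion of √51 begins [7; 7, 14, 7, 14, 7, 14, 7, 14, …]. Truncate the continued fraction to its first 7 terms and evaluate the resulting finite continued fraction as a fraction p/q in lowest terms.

Start with 14.
7 + 1/(14/1) = 7 + 1/14 = 99/14
14 + 1/(99/14) = 14 + 14/99 = 1400/99
7 + 1/(1400/99) = 7 + 99/1400 = 9899/1400
14 + 1/(9899/1400) = 14 + 1400/9899 = 139986/9899
7 + 1/(139986/9899) = 7 + 9899/139986 = 989801/139986
7 + 1/(989801/139986) = 7 + 139986/989801 = 7068593/989801

7068593/989801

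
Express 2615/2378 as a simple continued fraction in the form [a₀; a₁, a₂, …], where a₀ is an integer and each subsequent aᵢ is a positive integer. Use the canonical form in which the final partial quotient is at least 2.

⌊2615/2378⌋ = 1, remainder 237
⌊2378/237⌋ = 10, remainder 8
⌊237/8⌋ = 29, remainder 5
⌊8/5⌋ = 1, remainder 3
⌊5/3⌋ = 1, remainder 2
⌊3/2⌋ = 1, remainder 1
⌊2/1⌋ = 2, remainder 0

[1; 10, 29, 1, 1, 1, 2]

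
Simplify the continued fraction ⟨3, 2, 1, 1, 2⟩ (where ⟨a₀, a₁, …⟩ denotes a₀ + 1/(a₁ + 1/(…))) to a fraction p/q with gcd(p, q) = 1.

44/13

a_0 = 3: 3/1
a_1 = 2: 7/2
a_2 = 1: 10/3
a_3 = 1: 17/5
a_4 = 2: 44/13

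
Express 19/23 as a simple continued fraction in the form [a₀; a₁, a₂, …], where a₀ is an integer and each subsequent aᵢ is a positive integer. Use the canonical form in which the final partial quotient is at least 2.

19 ÷ 23 → quotient 0, remainder 19
23 ÷ 19 → quotient 1, remainder 4
19 ÷ 4 → quotient 4, remainder 3
4 ÷ 3 → quotient 1, remainder 1
3 ÷ 1 → quotient 3, remainder 0

[0; 1, 4, 1, 3]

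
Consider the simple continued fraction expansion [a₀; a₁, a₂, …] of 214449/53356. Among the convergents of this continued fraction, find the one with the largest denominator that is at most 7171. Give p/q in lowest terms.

11507/2863

List convergents until the denominator exceeds the bound:
a_0 = 4: 4/1  (≤ bound)
a_1 = 52: 209/52  (≤ bound)
a_2 = 18: 3766/937  (≤ bound)
a_3 = 3: 11507/2863  (≤ bound)
a_4 = 3: 38287/9526  (> 7171, stop)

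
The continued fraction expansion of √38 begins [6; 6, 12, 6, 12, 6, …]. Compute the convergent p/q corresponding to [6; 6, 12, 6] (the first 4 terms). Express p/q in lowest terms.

2737/444

a_0 = 6: 6/1
a_1 = 6: 37/6
a_2 = 12: 450/73
a_3 = 6: 2737/444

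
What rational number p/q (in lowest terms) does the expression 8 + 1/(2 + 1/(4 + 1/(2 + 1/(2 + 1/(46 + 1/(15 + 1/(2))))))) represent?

596431/70592

a_0 = 8: 8/1
a_1 = 2: 17/2
a_2 = 4: 76/9
a_3 = 2: 169/20
a_4 = 2: 414/49
a_5 = 46: 19213/2274
a_6 = 15: 288609/34159
a_7 = 2: 596431/70592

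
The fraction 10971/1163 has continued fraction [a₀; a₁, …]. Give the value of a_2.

10971 ÷ 1163 → quotient 9, remainder 504
1163 ÷ 504 → quotient 2, remainder 155
504 ÷ 155 → quotient 3, remainder 39

3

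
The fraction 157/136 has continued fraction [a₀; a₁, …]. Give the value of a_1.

⌊157/136⌋ = 1, remainder 21
⌊136/21⌋ = 6, remainder 10

6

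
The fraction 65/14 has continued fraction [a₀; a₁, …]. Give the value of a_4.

4

⌊65/14⌋ = 4, remainder 9
⌊14/9⌋ = 1, remainder 5
⌊9/5⌋ = 1, remainder 4
⌊5/4⌋ = 1, remainder 1
⌊4/1⌋ = 4, remainder 0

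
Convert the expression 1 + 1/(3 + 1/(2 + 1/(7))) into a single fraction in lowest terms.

67/52

a_0 = 1: 1/1
a_1 = 3: 4/3
a_2 = 2: 9/7
a_3 = 7: 67/52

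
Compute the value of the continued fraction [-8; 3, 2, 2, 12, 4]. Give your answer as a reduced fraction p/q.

-6635/861

Work from the innermost term outward:
Start with 4.
12 + 1/(4/1) = 12 + 1/4 = 49/4
2 + 1/(49/4) = 2 + 4/49 = 102/49
2 + 1/(102/49) = 2 + 49/102 = 253/102
3 + 1/(253/102) = 3 + 102/253 = 861/253
-8 + 1/(861/253) = -8 + 253/861 = -6635/861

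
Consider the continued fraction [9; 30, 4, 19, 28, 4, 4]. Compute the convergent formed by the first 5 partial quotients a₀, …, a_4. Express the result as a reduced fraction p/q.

590157/65333

a_0 = 9: 9/1
a_1 = 30: 271/30
a_2 = 4: 1093/121
a_3 = 19: 21038/2329
a_4 = 28: 590157/65333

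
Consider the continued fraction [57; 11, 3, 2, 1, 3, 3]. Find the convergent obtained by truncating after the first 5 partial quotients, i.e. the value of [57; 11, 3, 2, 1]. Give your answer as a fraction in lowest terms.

6451/113

Starting at the tail and folding back:
Start with 1.
2 + 1/(1/1) = 2 + 1/1 = 3/1
3 + 1/(3/1) = 3 + 1/3 = 10/3
11 + 1/(10/3) = 11 + 3/10 = 113/10
57 + 1/(113/10) = 57 + 10/113 = 6451/113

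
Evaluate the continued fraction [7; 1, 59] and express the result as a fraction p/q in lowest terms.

479/60

Start with 59.
1 + 1/(59/1) = 1 + 1/59 = 60/59
7 + 1/(60/59) = 7 + 59/60 = 479/60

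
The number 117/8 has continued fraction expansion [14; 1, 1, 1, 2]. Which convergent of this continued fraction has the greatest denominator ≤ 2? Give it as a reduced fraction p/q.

a_0 = 14: 14/1  (≤ bound)
a_1 = 1: 15/1  (≤ bound)
a_2 = 1: 29/2  (≤ bound)
a_3 = 1: 44/3  (> 2, stop)

29/2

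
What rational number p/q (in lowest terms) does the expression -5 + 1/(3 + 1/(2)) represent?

a_0 = -5: -5/1
a_1 = 3: -14/3
a_2 = 2: -33/7

-33/7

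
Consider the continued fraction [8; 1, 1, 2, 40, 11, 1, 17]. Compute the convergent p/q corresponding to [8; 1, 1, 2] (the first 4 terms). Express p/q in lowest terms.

43/5

a_0 = 8: 8/1
a_1 = 1: 9/1
a_2 = 1: 17/2
a_3 = 2: 43/5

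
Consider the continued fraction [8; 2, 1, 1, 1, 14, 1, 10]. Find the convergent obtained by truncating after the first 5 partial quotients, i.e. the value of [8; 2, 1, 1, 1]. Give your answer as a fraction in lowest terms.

a_0 = 8: 8/1
a_1 = 2: 17/2
a_2 = 1: 25/3
a_3 = 1: 42/5
a_4 = 1: 67/8

67/8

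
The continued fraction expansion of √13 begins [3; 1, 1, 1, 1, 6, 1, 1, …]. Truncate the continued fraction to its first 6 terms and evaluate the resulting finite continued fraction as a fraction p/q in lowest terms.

Build up convergents one term at a time:
a_0 = 3: 3/1
a_1 = 1: 4/1
a_2 = 1: 7/2
a_3 = 1: 11/3
a_4 = 1: 18/5
a_5 = 6: 119/33

119/33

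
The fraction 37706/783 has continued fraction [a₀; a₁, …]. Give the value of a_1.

Repeatedly divide and take the remainder:
⌊37706/783⌋ = 48, remainder 122
⌊783/122⌋ = 6, remainder 51

6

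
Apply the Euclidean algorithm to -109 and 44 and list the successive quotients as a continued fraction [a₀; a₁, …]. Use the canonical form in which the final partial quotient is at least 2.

Run the Euclidean algorithm, recording each quotient:
-109 ÷ 44 → quotient -3, remainder 23
44 ÷ 23 → quotient 1, remainder 21
23 ÷ 21 → quotient 1, remainder 2
21 ÷ 2 → quotient 10, remainder 1
2 ÷ 1 → quotient 2, remainder 0

[-3; 1, 1, 10, 2]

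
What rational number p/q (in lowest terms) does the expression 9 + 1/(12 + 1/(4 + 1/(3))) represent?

1444/159

Work from the innermost term outward:
Start with 3.
4 + 1/(3/1) = 4 + 1/3 = 13/3
12 + 1/(13/3) = 12 + 3/13 = 159/13
9 + 1/(159/13) = 9 + 13/159 = 1444/159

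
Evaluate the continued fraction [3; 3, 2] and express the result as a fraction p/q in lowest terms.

Collapse the nested fraction from the inside out:
Start with 2.
3 + 1/(2/1) = 3 + 1/2 = 7/2
3 + 1/(7/2) = 3 + 2/7 = 23/7

23/7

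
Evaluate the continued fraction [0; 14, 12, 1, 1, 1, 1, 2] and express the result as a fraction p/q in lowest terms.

164/2309

Work from the innermost term outward:
Start with 2.
1 + 1/(2/1) = 1 + 1/2 = 3/2
1 + 1/(3/2) = 1 + 2/3 = 5/3
1 + 1/(5/3) = 1 + 3/5 = 8/5
1 + 1/(8/5) = 1 + 5/8 = 13/8
12 + 1/(13/8) = 12 + 8/13 = 164/13
14 + 1/(164/13) = 14 + 13/164 = 2309/164
0 + 1/(2309/164) = 0 + 164/2309 = 164/2309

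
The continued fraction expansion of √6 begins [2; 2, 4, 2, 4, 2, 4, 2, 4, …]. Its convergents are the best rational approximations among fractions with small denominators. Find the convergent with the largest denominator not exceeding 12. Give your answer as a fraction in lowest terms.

22/9

List convergents until the denominator exceeds the bound:
a_0 = 2: 2/1  (≤ bound)
a_1 = 2: 5/2  (≤ bound)
a_2 = 4: 22/9  (≤ bound)
a_3 = 2: 49/20  (> 12, stop)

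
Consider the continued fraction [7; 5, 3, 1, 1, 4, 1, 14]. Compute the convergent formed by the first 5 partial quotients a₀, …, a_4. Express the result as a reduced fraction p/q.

266/37

Starting at the tail and folding back:
Start with 1.
1 + 1/(1/1) = 1 + 1/1 = 2/1
3 + 1/(2/1) = 3 + 1/2 = 7/2
5 + 1/(7/2) = 5 + 2/7 = 37/7
7 + 1/(37/7) = 7 + 7/37 = 266/37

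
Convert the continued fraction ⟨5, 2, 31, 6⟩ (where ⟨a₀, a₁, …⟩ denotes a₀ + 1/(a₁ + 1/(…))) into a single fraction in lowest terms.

2087/380

a_0 = 5: 5/1
a_1 = 2: 11/2
a_2 = 31: 346/63
a_3 = 6: 2087/380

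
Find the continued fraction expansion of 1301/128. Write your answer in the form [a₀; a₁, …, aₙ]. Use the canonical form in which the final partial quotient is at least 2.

[10; 6, 10, 2]

Apply division with remainder until the remainder is 0:
1301 = 10·128 + 21, so a_0 = 10
128 = 6·21 + 2, so a_1 = 6
21 = 10·2 + 1, so a_2 = 10
2 = 2·1 + 0, so a_3 = 2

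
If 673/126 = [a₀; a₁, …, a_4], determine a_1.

673 ÷ 126 → quotient 5, remainder 43
126 ÷ 43 → quotient 2, remainder 40

2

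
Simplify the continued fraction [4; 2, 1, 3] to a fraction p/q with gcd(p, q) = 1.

a_0 = 4: 4/1
a_1 = 2: 9/2
a_2 = 1: 13/3
a_3 = 3: 48/11

48/11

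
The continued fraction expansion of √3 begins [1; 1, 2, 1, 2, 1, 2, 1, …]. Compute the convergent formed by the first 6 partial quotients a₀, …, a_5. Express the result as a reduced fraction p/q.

26/15

Start with 1.
2 + 1/(1/1) = 2 + 1/1 = 3/1
1 + 1/(3/1) = 1 + 1/3 = 4/3
2 + 1/(4/3) = 2 + 3/4 = 11/4
1 + 1/(11/4) = 1 + 4/11 = 15/11
1 + 1/(15/11) = 1 + 11/15 = 26/15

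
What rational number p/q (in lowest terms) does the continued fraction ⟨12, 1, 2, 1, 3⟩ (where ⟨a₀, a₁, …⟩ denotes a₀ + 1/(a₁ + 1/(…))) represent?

Use the convergent recurrence hₖ = aₖ·hₖ₋₁ + hₖ₋₂ (and likewise for the denominators kₖ):
a_0 = 12: 12/1
a_1 = 1: 13/1
a_2 = 2: 38/3
a_3 = 1: 51/4
a_4 = 3: 191/15

191/15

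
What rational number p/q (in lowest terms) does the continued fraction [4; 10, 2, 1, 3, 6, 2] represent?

6325/1544

Collapse the nested fraction from the inside out:
Start with 2.
6 + 1/(2/1) = 6 + 1/2 = 13/2
3 + 1/(13/2) = 3 + 2/13 = 41/13
1 + 1/(41/13) = 1 + 13/41 = 54/41
2 + 1/(54/41) = 2 + 41/54 = 149/54
10 + 1/(149/54) = 10 + 54/149 = 1544/149
4 + 1/(1544/149) = 4 + 149/1544 = 6325/1544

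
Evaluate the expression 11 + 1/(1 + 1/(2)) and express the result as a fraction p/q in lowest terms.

Use the convergent recurrence hₖ = aₖ·hₖ₋₁ + hₖ₋₂ (and likewise for the denominators kₖ):
a_0 = 11: 11/1
a_1 = 1: 12/1
a_2 = 2: 35/3

35/3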